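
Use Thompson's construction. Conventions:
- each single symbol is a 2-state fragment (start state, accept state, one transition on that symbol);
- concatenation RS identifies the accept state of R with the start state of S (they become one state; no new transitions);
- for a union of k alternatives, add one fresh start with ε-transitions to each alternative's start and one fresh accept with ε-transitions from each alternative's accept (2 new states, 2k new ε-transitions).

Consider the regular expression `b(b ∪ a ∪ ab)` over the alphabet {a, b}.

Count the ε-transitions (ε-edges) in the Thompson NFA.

Bottom-up over the parse tree:
Each of the 5 symbol leaves contributes 0 ε-transitions.
  ab → 0 ε-transitions
  b ∪ a ∪ ab → 6 ε-transitions
  b(b ∪ a ∪ ab) → 6 ε-transitions

6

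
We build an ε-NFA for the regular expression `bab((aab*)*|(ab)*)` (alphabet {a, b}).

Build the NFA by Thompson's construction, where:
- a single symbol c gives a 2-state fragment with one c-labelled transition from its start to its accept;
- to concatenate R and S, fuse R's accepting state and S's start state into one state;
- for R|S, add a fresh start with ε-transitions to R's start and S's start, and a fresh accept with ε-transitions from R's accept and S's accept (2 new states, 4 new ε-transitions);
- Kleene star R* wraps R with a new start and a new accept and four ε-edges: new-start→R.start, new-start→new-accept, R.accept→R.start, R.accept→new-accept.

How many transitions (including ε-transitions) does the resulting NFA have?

24

Building bottom-up:
Each of the 8 symbol leaves contributes 1 transition (1 symbol, 0 ε).
  b* = 5 transitions (1 symbol, 4 ε)
  aab* = 7 transitions (3 symbol, 4 ε)
  (aab*)* = 11 transitions (3 symbol, 8 ε)
  ab = 2 transitions (2 symbol, 0 ε)
  (ab)* = 6 transitions (2 symbol, 4 ε)
  (aab*)*|(ab)* = 21 transitions (5 symbol, 16 ε)
  bab((aab*)*|(ab)*) = 24 transitions (8 symbol, 16 ε)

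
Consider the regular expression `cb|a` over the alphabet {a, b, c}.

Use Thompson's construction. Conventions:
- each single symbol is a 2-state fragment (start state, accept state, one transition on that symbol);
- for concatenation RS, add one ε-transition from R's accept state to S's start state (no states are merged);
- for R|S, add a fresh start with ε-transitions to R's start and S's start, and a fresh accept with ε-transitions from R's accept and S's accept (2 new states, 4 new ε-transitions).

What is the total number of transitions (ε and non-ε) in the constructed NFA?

8

Per subexpression:
Each of the 3 symbol leaves contributes 1 transition (1 symbol, 0 ε).
  cb : 3 transitions (2 symbol, 1 ε)
  cb|a : 8 transitions (3 symbol, 5 ε)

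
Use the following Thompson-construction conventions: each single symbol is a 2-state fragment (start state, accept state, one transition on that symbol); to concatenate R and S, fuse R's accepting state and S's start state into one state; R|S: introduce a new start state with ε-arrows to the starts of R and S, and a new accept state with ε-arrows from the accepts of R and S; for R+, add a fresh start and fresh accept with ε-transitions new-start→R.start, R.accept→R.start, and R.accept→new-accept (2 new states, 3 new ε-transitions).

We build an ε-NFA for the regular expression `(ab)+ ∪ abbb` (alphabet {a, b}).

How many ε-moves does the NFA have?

7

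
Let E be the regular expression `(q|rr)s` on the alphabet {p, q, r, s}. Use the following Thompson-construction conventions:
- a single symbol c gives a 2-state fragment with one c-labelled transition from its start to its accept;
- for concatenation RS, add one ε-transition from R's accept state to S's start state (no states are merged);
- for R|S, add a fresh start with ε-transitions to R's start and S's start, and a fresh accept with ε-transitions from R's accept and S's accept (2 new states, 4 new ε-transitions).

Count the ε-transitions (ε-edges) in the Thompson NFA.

Building bottom-up:
Each of the 4 symbol leaves contributes 0 ε-transitions.
  rr — 1 ε-transition
  q|rr — 5 ε-transitions
  (q|rr)s — 6 ε-transitions

6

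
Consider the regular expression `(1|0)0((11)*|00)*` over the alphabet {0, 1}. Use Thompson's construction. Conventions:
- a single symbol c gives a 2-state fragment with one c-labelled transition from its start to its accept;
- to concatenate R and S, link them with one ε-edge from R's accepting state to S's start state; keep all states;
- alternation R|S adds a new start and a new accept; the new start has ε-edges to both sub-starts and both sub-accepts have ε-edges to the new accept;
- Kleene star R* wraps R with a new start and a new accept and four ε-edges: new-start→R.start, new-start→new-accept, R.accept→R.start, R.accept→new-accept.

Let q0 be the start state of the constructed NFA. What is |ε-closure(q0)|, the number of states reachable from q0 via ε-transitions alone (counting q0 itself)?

Let C(F) = |ε-closure(F.start)| within fragment F, and note whether F accepts ε. Symbol fragments have C = 1 and do not accept ε. Then:
  1|0 — new start ε-reaches every alternative's start; none of them accept ε, so the new accept is not reached: |closure| = 1 + 1 + 1 = 3
  11 — |closure| equals the left operand's closure size = 1 (its accept is not ε-reachable, so the closure stops there)
  (11)* — the star's fresh start ε-reaches both the body's start and the fresh accept: |closure| = 2 + 1 = 3
  00 — |closure| equals the left operand's closure size = 1 (its accept is not ε-reachable, so the closure stops there)
  (11)*|00 — new start ε-reaches every alternative's start; at least one alternative accepts ε, so the union's new accept is reached too: |closure| = 1 + 3 + 1 + 1 = 6
  ((11)*|00)* — new start has ε-edges to the inner start and to the new accept, so |closure| = 2 + 6 = 8
  (1|0)0((11)*|00)* — same as the first factor's closure: |closure| = 3

3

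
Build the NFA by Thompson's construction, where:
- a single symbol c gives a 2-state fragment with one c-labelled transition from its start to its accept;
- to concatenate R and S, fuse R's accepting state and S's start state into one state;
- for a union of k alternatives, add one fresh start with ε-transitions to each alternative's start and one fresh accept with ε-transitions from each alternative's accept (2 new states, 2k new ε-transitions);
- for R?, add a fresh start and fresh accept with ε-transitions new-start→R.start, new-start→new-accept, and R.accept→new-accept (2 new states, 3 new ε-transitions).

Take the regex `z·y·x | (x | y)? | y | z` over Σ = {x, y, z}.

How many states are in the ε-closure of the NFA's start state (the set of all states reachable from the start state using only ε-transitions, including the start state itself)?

10

Compute the ε-closure size of each fragment's start state recursively; a symbol fragment's start has no outgoing ε-edge, so its closure is just itself (size 1).
  z·y·x → same as the first factor's closure: |closure| = 1
  x | y → |closure| = 1 + 1 + 1 = 3 (the new accept is not ε-reachable since no branch accepts ε)
  (x | y)? → new start has ε-edges to the inner start and to the new accept, so |closure| = 2 + 3 = 5
  z·y·x | (x | y)? | y | z → new start ε-reaches every alternative's start; at least one alternative accepts ε, so the union's new accept is reached too: |closure| = 1 + 1 + 5 + 1 + 1 + 1 = 10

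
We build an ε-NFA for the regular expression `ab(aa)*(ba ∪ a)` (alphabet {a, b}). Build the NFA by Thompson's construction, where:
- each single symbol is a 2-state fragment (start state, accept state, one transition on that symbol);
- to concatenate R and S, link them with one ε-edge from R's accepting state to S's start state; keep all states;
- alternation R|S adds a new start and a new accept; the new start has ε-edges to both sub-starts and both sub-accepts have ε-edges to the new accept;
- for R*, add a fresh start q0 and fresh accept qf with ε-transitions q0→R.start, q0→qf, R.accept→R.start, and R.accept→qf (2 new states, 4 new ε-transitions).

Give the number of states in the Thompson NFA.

Building bottom-up:
Each of the 7 symbol leaves contributes a 2-state fragment.
  aa → 4 states
  (aa)* → 6 states
  ba → 4 states
  ba ∪ a → 8 states
  ab(aa)*(ba ∪ a) → 18 states

18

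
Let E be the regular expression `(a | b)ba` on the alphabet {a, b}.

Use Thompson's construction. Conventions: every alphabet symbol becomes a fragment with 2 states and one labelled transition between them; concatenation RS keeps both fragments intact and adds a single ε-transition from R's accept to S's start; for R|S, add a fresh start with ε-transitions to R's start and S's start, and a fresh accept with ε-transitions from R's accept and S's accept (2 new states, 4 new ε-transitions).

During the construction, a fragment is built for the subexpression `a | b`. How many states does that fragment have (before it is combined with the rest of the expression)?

Fragment for `a | b`:
Each of the 2 symbol leaves contributes a 2-state fragment.
  a | b — 6 states

6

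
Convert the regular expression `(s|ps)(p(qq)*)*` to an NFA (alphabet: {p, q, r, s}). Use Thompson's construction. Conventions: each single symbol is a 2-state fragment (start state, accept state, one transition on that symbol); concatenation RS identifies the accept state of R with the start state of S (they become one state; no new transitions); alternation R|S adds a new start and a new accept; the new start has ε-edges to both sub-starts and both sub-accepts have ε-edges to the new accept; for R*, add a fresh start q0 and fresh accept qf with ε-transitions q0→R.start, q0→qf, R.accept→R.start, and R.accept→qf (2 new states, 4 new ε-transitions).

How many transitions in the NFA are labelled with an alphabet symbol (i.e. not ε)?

Bottom-up over the parse tree:
Each of the 6 symbol leaves contributes exactly 1 symbol transition.
  ps — 2 symbol transitions
  s|ps — 3 symbol transitions
  qq — 2 symbol transitions
  (qq)* — 2 symbol transitions
  p(qq)* — 3 symbol transitions
  (p(qq)*)* — 3 symbol transitions
  (s|ps)(p(qq)*)* — 6 symbol transitions

6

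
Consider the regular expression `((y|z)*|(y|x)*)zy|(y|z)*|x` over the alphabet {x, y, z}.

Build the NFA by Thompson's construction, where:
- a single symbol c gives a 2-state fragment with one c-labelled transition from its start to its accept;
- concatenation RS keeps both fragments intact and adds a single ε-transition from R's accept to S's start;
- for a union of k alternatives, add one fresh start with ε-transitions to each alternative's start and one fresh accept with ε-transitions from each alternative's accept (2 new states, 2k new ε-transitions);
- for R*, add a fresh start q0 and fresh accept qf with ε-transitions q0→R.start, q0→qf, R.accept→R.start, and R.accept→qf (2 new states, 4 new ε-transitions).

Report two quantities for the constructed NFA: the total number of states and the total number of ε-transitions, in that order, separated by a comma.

Building bottom-up:
Each of the 9 symbol leaves contributes 2 states and 0 ε-transitions.
  y|z → 6 states, 4 ε-transitions
  (y|z)* → 8 states, 8 ε-transitions
  y|x → 6 states, 4 ε-transitions
  (y|x)* → 8 states, 8 ε-transitions
  (y|z)*|(y|x)* → 18 states, 20 ε-transitions
  ((y|z)*|(y|x)*)zy → 22 states, 22 ε-transitions
  y|z → 6 states, 4 ε-transitions
  (y|z)* → 8 states, 8 ε-transitions
  ((y|z)*|(y|x)*)zy|(y|z)*|x → 34 states, 36 ε-transitions

34, 36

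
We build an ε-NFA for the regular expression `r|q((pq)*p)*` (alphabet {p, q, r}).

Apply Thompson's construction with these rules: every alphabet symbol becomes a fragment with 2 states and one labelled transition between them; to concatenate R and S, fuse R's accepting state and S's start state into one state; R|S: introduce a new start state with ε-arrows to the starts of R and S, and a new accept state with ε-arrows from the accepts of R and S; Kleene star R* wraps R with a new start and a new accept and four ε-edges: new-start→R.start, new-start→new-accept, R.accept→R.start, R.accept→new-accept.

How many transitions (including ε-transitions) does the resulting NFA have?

17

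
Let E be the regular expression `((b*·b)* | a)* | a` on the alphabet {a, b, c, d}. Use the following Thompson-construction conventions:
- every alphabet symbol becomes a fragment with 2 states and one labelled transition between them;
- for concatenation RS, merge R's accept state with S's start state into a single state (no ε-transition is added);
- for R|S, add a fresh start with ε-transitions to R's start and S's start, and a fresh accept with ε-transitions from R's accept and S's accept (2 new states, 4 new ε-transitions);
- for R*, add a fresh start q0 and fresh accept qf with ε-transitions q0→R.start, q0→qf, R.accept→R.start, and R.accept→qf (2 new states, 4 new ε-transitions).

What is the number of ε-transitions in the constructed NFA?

Per subexpression:
Each of the 4 symbol leaves contributes 0 ε-transitions.
  b* — 4 ε-transitions
  b*·b — 4 ε-transitions
  (b*·b)* — 8 ε-transitions
  (b*·b)* | a — 12 ε-transitions
  ((b*·b)* | a)* — 16 ε-transitions
  ((b*·b)* | a)* | a — 20 ε-transitions

20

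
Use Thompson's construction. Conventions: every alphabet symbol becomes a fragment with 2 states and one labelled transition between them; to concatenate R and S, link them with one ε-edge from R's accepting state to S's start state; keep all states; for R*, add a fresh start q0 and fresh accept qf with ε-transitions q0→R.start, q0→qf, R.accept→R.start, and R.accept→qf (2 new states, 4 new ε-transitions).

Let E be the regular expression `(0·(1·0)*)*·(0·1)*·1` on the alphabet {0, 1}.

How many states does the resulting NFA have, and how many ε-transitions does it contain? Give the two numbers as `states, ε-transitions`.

By structural recursion:
Each of the 6 symbol leaves contributes 2 states and 0 ε-transitions.
  1·0 — 4 states, 1 ε-transition
  (1·0)* — 6 states, 5 ε-transitions
  0·(1·0)* — 8 states, 6 ε-transitions
  (0·(1·0)*)* — 10 states, 10 ε-transitions
  0·1 — 4 states, 1 ε-transition
  (0·1)* — 6 states, 5 ε-transitions
  (0·(1·0)*)*·(0·1)*·1 — 18 states, 17 ε-transitions

18, 17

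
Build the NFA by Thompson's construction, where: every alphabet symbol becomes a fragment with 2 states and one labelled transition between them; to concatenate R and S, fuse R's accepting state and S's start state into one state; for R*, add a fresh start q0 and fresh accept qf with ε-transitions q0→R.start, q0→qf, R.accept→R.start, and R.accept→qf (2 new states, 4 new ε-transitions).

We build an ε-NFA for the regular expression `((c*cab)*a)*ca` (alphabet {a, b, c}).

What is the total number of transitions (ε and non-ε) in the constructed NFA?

By structural recursion:
Each of the 7 symbol leaves contributes 1 transition (1 symbol, 0 ε).
  c* : 5 transitions (1 symbol, 4 ε)
  c*cab : 8 transitions (4 symbol, 4 ε)
  (c*cab)* : 12 transitions (4 symbol, 8 ε)
  (c*cab)*a : 13 transitions (5 symbol, 8 ε)
  ((c*cab)*a)* : 17 transitions (5 symbol, 12 ε)
  ((c*cab)*a)*ca : 19 transitions (7 symbol, 12 ε)

19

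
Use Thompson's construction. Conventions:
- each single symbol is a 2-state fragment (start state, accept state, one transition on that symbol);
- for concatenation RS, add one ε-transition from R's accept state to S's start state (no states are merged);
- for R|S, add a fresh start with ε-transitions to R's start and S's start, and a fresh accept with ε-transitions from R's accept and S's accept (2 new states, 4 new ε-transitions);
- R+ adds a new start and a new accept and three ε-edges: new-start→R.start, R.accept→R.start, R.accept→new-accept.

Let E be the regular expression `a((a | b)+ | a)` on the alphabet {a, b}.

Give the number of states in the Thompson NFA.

Building bottom-up:
Each of the 4 symbol leaves contributes a 2-state fragment.
  a | b — 6 states
  (a | b)+ — 8 states
  (a | b)+ | a — 12 states
  a((a | b)+ | a) — 14 states

14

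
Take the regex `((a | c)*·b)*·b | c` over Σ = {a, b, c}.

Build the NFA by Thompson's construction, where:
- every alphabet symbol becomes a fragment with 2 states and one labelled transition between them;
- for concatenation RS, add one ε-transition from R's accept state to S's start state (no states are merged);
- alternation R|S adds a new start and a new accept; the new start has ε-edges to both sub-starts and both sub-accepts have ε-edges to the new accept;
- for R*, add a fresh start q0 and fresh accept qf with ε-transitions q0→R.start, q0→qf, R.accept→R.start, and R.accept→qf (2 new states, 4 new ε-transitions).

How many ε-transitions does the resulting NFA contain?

Building bottom-up:
Each of the 5 symbol leaves contributes 0 ε-transitions.
  a | c — 4 ε-transitions
  (a | c)* — 8 ε-transitions
  (a | c)*·b — 9 ε-transitions
  ((a | c)*·b)* — 13 ε-transitions
  ((a | c)*·b)*·b — 14 ε-transitions
  ((a | c)*·b)*·b | c — 18 ε-transitions

18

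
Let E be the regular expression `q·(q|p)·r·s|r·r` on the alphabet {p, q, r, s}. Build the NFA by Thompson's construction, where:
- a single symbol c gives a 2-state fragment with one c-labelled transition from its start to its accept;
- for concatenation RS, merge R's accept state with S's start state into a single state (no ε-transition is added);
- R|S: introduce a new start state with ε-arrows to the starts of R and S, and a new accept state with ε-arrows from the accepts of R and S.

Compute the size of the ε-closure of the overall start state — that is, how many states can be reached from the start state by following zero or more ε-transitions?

Let C(F) = |ε-closure(F.start)| within fragment F, and note whether F accepts ε. Symbol fragments have C = 1 and do not accept ε. Then:
  q|p : |ε-closure| = 1 + 1 + 1 = 3 (the new accept is not ε-reachable since no branch accepts ε)
  q·(q|p)·r·s : |ε-closure| equals the left operand's closure size = 1 (its accept is not ε-reachable, so the closure stops there)
  r·r : |ε-closure| equals the left operand's closure size = 1 (its accept is not ε-reachable, so the closure stops there)
  q·(q|p)·r·s|r·r : |ε-closure| = 1 + 1 + 1 = 3 (the new accept is not ε-reachable since no branch accepts ε)

3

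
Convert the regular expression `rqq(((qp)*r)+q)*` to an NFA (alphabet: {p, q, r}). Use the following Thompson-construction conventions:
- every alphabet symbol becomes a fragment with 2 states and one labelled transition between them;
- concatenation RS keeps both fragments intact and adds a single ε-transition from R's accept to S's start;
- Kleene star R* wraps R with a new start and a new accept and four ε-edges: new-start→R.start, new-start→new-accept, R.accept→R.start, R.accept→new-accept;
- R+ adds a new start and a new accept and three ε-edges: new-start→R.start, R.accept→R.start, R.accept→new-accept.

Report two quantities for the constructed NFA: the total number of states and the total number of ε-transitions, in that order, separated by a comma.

20, 17

By structural recursion:
Each of the 7 symbol leaves contributes 2 states and 0 ε-transitions.
  qp → 4 states, 1 ε-transition
  (qp)* → 6 states, 5 ε-transitions
  (qp)*r → 8 states, 6 ε-transitions
  ((qp)*r)+ → 10 states, 9 ε-transitions
  ((qp)*r)+q → 12 states, 10 ε-transitions
  (((qp)*r)+q)* → 14 states, 14 ε-transitions
  rqq(((qp)*r)+q)* → 20 states, 17 ε-transitions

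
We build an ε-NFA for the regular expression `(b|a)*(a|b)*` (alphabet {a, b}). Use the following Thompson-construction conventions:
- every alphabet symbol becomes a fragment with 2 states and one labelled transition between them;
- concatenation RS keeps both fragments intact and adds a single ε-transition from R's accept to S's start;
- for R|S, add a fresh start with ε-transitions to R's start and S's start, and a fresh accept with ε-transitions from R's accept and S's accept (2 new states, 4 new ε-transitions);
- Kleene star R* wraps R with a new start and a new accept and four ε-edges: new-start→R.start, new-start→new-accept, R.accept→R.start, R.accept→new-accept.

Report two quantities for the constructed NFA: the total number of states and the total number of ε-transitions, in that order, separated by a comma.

Bottom-up over the parse tree:
Each of the 4 symbol leaves contributes 2 states and 0 ε-transitions.
  b|a → 6 states, 4 ε-transitions
  (b|a)* → 8 states, 8 ε-transitions
  a|b → 6 states, 4 ε-transitions
  (a|b)* → 8 states, 8 ε-transitions
  (b|a)*(a|b)* → 16 states, 17 ε-transitions

16, 17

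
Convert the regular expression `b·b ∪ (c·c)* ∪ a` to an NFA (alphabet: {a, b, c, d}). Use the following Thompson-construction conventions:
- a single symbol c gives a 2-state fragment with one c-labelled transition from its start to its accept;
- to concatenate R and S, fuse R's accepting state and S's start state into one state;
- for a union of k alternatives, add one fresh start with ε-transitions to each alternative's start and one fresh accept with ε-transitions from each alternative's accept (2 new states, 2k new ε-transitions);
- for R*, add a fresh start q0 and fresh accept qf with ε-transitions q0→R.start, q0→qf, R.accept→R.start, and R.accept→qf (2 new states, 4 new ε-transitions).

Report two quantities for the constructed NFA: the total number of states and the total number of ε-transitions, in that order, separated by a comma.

12, 10

Building bottom-up:
Each of the 5 symbol leaves contributes 2 states and 0 ε-transitions.
  b·b — 3 states, 0 ε-transitions
  c·c — 3 states, 0 ε-transitions
  (c·c)* — 5 states, 4 ε-transitions
  b·b ∪ (c·c)* ∪ a — 12 states, 10 ε-transitions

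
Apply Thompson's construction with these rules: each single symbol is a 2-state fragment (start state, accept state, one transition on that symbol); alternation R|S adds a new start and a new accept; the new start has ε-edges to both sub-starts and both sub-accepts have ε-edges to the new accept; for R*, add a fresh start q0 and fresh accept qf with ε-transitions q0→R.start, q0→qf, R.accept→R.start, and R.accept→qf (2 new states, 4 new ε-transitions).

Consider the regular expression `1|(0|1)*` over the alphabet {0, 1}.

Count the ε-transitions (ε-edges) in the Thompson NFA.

12

Per subexpression:
Each of the 3 symbol leaves contributes 0 ε-transitions.
  0|1 = 4 ε-transitions
  (0|1)* = 8 ε-transitions
  1|(0|1)* = 12 ε-transitions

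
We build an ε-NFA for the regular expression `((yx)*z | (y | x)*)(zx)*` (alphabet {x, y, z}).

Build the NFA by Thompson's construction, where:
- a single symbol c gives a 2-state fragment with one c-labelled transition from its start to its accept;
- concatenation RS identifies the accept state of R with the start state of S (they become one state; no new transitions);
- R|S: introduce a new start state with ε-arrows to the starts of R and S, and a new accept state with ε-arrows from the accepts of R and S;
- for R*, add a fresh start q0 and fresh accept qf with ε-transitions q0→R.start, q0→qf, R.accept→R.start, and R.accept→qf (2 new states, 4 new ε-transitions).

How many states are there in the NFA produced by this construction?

20

Per subexpression:
Each of the 7 symbol leaves contributes a 2-state fragment.
  yx : 3 states
  (yx)* : 5 states
  (yx)*z : 6 states
  y | x : 6 states
  (y | x)* : 8 states
  (yx)*z | (y | x)* : 16 states
  zx : 3 states
  (zx)* : 5 states
  ((yx)*z | (y | x)*)(zx)* : 20 states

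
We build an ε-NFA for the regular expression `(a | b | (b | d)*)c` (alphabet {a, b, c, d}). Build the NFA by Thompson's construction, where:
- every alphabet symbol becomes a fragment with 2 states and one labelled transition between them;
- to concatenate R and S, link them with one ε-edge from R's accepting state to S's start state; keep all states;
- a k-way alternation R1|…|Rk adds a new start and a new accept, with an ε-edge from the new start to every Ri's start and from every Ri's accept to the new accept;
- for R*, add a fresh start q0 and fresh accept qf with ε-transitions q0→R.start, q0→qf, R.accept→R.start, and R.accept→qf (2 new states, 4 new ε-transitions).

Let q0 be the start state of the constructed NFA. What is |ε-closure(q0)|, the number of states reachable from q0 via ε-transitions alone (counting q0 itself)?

10

Let C(F) = |ε-closure(F.start)| within fragment F, and note whether F accepts ε. Symbol fragments have C = 1 and do not accept ε. Then:
  b | d — C = 1 + 1 + 1 = 3 (the new accept is not ε-reachable since no branch accepts ε)
  (b | d)* — the star's fresh start ε-reaches both the body's start and the fresh accept: C = 2 + 3 = 5
  a | b | (b | d)* — new start ε-reaches every alternative's start; at least one alternative accepts ε, so the union's new accept is reached too: C = 1 + 1 + 1 + 5 + 1 = 9
  (a | b | (b | d)*)c — C = 9 + 1 = 10 (closure spills across the concat boundary because the left factor accepts ε)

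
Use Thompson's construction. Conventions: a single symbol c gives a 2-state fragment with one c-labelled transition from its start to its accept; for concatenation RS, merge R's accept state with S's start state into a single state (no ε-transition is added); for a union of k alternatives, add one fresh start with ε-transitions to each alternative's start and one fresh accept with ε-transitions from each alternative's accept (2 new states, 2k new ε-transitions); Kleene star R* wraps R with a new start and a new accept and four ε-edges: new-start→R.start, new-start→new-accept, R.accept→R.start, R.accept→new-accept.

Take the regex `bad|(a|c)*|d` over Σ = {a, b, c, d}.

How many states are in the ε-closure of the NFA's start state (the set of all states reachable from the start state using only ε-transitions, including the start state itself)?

Work bottom-up. For each fragment F, track |ε-closure(F.start)| and whether F's accept lies in that closure (i.e. whether F accepts ε). A single-symbol fragment has closure size 1 and does not accept ε.
  bad — |closure| equals the left operand's closure size = 1 (its accept is not ε-reachable, so the closure stops there)
  a|c — new start ε-reaches every alternative's start; none of them accept ε, so the new accept is not reached: |closure| = 1 + 1 + 1 = 3
  (a|c)* — new start has ε-edges to the inner start and to the new accept, so |closure| = 2 + 3 = 5
  bad|(a|c)*|d — new start ε-reaches every alternative's start; at least one alternative accepts ε, so the union's new accept is reached too: |closure| = 1 + 1 + 5 + 1 + 1 = 9

9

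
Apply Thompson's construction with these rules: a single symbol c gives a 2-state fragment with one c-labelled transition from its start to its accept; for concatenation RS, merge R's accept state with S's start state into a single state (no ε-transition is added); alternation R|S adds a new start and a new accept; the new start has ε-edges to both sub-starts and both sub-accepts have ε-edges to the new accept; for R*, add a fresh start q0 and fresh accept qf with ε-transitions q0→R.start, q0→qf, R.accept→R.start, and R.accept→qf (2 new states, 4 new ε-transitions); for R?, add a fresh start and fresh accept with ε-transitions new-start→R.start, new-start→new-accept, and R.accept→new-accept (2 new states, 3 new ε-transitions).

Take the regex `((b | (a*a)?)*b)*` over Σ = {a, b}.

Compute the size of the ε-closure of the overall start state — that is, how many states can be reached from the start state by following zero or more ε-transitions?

12

Compute the ε-closure size of each fragment's start state recursively; a symbol fragment's start has no outgoing ε-edge, so its closure is just itself (size 1).
  a* — the star's fresh start ε-reaches both the body's start and the fresh accept: |closure| = 2 + 1 = 3
  a*a — |closure| = 3 + (1−1) = 3 (closure spills across the concat boundary because the left factor accepts ε)
  (a*a)? — new start has ε-edges to the inner start and to the new accept, so |closure| = 2 + 3 = 5
  b | (a*a)? — |closure| = 1 (new start) + (1 + 5) + 1 (new accept, since some branch ε-reaches its own accept) = 8
  (b | (a*a)?)* — new start has ε-edges to the inner start and to the new accept, so |closure| = 2 + 8 = 10
  (b | (a*a)?)*b — the left operand accepts ε, so the closure extends into the next operand (the shared merged state is already counted); |closure| = 10 + (1−1) = 10
  ((b | (a*a)?)*b)* — new start has ε-edges to the inner start and to the new accept, so |closure| = 2 + 10 = 12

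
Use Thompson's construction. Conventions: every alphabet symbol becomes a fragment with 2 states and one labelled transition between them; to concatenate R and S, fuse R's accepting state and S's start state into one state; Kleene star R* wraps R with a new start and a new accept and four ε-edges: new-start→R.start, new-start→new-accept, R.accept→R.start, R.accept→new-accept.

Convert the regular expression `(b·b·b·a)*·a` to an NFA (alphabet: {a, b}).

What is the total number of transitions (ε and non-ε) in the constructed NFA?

9

Bottom-up over the parse tree:
Each of the 5 symbol leaves contributes 1 transition (1 symbol, 0 ε).
  b·b·b·a = 4 transitions (4 symbol, 0 ε)
  (b·b·b·a)* = 8 transitions (4 symbol, 4 ε)
  (b·b·b·a)*·a = 9 transitions (5 symbol, 4 ε)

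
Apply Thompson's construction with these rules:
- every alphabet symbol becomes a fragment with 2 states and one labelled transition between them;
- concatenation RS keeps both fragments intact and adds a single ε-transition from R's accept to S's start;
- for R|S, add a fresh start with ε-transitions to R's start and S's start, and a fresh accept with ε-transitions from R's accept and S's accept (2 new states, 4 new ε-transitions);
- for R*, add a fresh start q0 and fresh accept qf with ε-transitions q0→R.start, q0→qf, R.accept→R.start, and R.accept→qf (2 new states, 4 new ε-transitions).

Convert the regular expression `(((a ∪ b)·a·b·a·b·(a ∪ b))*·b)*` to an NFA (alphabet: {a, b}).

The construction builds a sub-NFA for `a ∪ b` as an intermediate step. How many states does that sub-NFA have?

6

Fragment for `a ∪ b`:
Each of the 2 symbol leaves contributes a 2-state fragment.
  a ∪ b = 6 states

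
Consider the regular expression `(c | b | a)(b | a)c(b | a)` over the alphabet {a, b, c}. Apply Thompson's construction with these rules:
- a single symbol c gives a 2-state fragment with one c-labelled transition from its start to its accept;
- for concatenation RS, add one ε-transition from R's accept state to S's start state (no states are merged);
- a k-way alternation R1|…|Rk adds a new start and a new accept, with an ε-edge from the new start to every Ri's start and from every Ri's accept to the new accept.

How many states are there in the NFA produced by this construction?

By structural recursion:
Each of the 8 symbol leaves contributes a 2-state fragment.
  c | b | a — 8 states
  b | a — 6 states
  b | a — 6 states
  (c | b | a)(b | a)c(b | a) — 22 states

22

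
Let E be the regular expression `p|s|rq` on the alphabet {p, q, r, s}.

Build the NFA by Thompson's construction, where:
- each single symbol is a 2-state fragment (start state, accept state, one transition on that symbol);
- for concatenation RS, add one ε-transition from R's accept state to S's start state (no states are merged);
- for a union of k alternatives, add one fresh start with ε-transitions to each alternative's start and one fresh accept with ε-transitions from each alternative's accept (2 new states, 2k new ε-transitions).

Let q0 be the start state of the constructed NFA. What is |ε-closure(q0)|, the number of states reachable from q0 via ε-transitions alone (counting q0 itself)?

Work bottom-up. For each fragment F, track |ε-closure(F.start)| and whether F's accept lies in that closure (i.e. whether F accepts ε). A single-symbol fragment has closure size 1 and does not accept ε.
  rq → |ε-closure| equals the left operand's closure size = 1 (its accept is not ε-reachable, so the closure stops there)
  p|s|rq → |ε-closure| = 1 + 1 + 1 + 1 = 4 (the new accept is not ε-reachable since no branch accepts ε)

4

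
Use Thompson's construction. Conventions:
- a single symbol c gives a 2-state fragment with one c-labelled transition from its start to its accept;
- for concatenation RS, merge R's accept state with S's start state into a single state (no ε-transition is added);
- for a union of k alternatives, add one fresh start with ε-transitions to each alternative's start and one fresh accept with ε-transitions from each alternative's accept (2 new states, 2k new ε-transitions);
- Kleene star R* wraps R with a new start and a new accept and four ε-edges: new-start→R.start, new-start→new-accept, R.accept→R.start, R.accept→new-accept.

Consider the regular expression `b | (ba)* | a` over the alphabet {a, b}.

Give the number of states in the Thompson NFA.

11

Building bottom-up:
Each of the 4 symbol leaves contributes a 2-state fragment.
  ba = 3 states
  (ba)* = 5 states
  b | (ba)* | a = 11 states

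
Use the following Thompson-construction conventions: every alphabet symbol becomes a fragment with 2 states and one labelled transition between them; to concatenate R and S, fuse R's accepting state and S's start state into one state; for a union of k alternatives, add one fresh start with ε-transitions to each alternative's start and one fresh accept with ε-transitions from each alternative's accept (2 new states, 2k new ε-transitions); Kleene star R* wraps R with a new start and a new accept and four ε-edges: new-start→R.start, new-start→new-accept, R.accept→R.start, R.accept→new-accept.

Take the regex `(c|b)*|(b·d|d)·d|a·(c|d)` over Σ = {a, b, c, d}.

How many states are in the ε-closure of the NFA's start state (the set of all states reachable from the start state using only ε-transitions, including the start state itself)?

Let C(F) = |ε-closure(F.start)| within fragment F, and note whether F accepts ε. Symbol fragments have C = 1 and do not accept ε. Then:
  c|b → |ε-closure| = 1 + 1 + 1 = 3 (the new accept is not ε-reachable since no branch accepts ε)
  (c|b)* → the star's fresh start ε-reaches both the body's start and the fresh accept: |ε-closure| = 2 + 3 = 5
  b·d → |ε-closure| equals the left operand's closure size = 1 (its accept is not ε-reachable, so the closure stops there)
  b·d|d → |ε-closure| = 1 + 1 + 1 = 3 (the new accept is not ε-reachable since no branch accepts ε)
  (b·d|d)·d → same as the first factor's closure: |ε-closure| = 3
  c|d → new start ε-reaches every alternative's start; none of them accept ε, so the new accept is not reached: |ε-closure| = 1 + 1 + 1 = 3
  a·(c|d) → same as the first factor's closure: |ε-closure| = 1
  (c|b)*|(b·d|d)·d|a·(c|d) → new start ε-reaches every alternative's start; at least one alternative accepts ε, so the union's new accept is reached too: |ε-closure| = 1 + 5 + 3 + 1 + 1 = 11

11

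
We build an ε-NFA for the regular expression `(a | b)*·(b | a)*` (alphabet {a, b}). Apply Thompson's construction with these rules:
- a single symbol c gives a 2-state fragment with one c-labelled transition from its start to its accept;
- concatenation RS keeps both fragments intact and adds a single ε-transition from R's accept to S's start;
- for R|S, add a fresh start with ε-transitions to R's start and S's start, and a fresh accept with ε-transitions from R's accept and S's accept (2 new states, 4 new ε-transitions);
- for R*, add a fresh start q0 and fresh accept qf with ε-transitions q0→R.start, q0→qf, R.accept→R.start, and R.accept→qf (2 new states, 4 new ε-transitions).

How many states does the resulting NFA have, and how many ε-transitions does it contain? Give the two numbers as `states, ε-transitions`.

16, 17

Recursing over subexpressions:
Each of the 4 symbol leaves contributes 2 states and 0 ε-transitions.
  a | b : 6 states, 4 ε-transitions
  (a | b)* : 8 states, 8 ε-transitions
  b | a : 6 states, 4 ε-transitions
  (b | a)* : 8 states, 8 ε-transitions
  (a | b)*·(b | a)* : 16 states, 17 ε-transitions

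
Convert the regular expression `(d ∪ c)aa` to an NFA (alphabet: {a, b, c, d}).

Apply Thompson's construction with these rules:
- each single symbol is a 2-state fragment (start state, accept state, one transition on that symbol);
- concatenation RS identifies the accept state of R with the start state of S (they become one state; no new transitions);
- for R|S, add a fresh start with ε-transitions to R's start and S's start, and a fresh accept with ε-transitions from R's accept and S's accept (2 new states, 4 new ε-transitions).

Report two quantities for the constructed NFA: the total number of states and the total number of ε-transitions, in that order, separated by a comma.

8, 4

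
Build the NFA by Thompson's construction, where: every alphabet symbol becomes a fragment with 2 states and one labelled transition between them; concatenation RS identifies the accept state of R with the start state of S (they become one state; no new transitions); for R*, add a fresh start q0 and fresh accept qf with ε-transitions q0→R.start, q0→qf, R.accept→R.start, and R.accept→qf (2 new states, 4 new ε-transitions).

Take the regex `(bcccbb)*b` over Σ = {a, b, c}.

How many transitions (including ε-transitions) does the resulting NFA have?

11

Bottom-up over the parse tree:
Each of the 7 symbol leaves contributes 1 transition (1 symbol, 0 ε).
  bcccbb = 6 transitions (6 symbol, 0 ε)
  (bcccbb)* = 10 transitions (6 symbol, 4 ε)
  (bcccbb)*b = 11 transitions (7 symbol, 4 ε)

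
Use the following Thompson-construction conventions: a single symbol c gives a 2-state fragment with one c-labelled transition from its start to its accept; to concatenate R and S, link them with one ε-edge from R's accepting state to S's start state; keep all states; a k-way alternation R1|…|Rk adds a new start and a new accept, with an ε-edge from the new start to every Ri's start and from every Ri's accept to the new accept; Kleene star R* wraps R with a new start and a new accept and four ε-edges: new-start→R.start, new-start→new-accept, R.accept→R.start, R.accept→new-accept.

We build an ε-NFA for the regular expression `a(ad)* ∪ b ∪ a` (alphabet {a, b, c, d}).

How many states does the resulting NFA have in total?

14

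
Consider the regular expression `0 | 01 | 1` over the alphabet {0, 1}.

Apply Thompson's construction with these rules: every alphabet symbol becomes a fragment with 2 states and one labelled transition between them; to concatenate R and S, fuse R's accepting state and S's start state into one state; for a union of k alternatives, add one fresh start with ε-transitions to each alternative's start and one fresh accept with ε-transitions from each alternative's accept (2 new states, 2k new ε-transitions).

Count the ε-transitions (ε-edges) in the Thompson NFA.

Recursing over subexpressions:
Each of the 4 symbol leaves contributes 0 ε-transitions.
  01 : 0 ε-transitions
  0 | 01 | 1 : 6 ε-transitions

6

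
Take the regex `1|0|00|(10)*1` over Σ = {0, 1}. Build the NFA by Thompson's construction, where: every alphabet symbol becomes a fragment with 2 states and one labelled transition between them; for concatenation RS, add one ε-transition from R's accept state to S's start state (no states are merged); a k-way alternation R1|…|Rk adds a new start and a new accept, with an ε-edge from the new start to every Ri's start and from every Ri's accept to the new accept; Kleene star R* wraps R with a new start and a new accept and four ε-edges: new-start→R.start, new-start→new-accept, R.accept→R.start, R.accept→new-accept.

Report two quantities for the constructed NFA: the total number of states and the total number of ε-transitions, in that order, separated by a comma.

Bottom-up over the parse tree:
Each of the 7 symbol leaves contributes 2 states and 0 ε-transitions.
  00 : 4 states, 1 ε-transition
  10 : 4 states, 1 ε-transition
  (10)* : 6 states, 5 ε-transitions
  (10)*1 : 8 states, 6 ε-transitions
  1|0|00|(10)*1 : 18 states, 15 ε-transitions

18, 15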